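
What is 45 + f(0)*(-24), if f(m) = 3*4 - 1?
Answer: -219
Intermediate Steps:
f(m) = 11 (f(m) = 12 - 1 = 11)
45 + f(0)*(-24) = 45 + 11*(-24) = 45 - 264 = -219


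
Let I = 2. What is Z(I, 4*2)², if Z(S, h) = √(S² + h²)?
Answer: 68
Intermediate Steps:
Z(I, 4*2)² = (√(2² + (4*2)²))² = (√(4 + 8²))² = (√(4 + 64))² = (√68)² = (2*√17)² = 68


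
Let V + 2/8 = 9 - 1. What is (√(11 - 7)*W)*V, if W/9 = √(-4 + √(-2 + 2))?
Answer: 279*I ≈ 279.0*I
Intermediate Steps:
V = 31/4 (V = -¼ + (9 - 1) = -¼ + 8 = 31/4 ≈ 7.7500)
W = 18*I (W = 9*√(-4 + √(-2 + 2)) = 9*√(-4 + √0) = 9*√(-4 + 0) = 9*√(-4) = 9*(2*I) = 18*I ≈ 18.0*I)
(√(11 - 7)*W)*V = (√(11 - 7)*(18*I))*(31/4) = (√4*(18*I))*(31/4) = (2*(18*I))*(31/4) = (36*I)*(31/4) = 279*I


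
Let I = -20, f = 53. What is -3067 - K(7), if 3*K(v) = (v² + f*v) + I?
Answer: -9601/3 ≈ -3200.3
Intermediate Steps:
K(v) = -20/3 + v²/3 + 53*v/3 (K(v) = ((v² + 53*v) - 20)/3 = (-20 + v² + 53*v)/3 = -20/3 + v²/3 + 53*v/3)
-3067 - K(7) = -3067 - (-20/3 + (⅓)*7² + (53/3)*7) = -3067 - (-20/3 + (⅓)*49 + 371/3) = -3067 - (-20/3 + 49/3 + 371/3) = -3067 - 1*400/3 = -3067 - 400/3 = -9601/3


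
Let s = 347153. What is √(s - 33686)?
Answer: √313467 ≈ 559.88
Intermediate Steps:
√(s - 33686) = √(347153 - 33686) = √313467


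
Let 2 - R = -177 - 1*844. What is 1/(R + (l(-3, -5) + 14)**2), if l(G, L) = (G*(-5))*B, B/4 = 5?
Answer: 1/99619 ≈ 1.0038e-5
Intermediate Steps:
B = 20 (B = 4*5 = 20)
R = 1023 (R = 2 - (-177 - 1*844) = 2 - (-177 - 844) = 2 - 1*(-1021) = 2 + 1021 = 1023)
l(G, L) = -100*G (l(G, L) = (G*(-5))*20 = -5*G*20 = -100*G)
1/(R + (l(-3, -5) + 14)**2) = 1/(1023 + (-100*(-3) + 14)**2) = 1/(1023 + (300 + 14)**2) = 1/(1023 + 314**2) = 1/(1023 + 98596) = 1/99619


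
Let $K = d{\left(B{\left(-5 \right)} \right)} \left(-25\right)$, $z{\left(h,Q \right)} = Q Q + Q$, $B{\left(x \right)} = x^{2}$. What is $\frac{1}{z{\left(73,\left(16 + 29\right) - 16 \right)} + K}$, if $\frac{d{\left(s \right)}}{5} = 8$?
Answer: $- \frac{1}{130} \approx -0.0076923$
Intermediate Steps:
$d{\left(s \right)} = 40$ ($d{\left(s \right)} = 5 \cdot 8 = 40$)
$z{\left(h,Q \right)} = Q + Q^{2}$ ($z{\left(h,Q \right)} = Q^{2} + Q = Q + Q^{2}$)
$K = -1000$ ($K = 40 \left(-25\right) = -1000$)
$\frac{1}{z{\left(73,\left(16 + 29\right) - 16 \right)} + K} = \frac{1}{\left(\left(16 + 29\right) - 16\right) \left(1 + \left(\left(16 + 29\right) - 16\right)\right) - 1000} = \frac{1}{\left(45 - 16\right) \left(1 + \left(45 - 16\right)\right) - 1000} = \frac{1}{29 \left(1 + 29\right) - 1000} = \frac{1}{29 \cdot 30 - 1000} = \frac{1}{870 - 1000} = \frac{1}{-130} = - \frac{1}{130}$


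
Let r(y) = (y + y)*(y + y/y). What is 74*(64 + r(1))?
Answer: 5032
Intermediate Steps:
r(y) = 2*y*(1 + y) (r(y) = (2*y)*(y + 1) = (2*y)*(1 + y) = 2*y*(1 + y))
74*(64 + r(1)) = 74*(64 + 2*1*(1 + 1)) = 74*(64 + 2*1*2) = 74*(64 + 4) = 74*68 = 5032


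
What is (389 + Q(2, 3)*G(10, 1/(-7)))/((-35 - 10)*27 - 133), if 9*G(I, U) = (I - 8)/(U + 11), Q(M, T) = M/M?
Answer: -133045/461016 ≈ -0.28859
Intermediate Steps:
Q(M, T) = 1
G(I, U) = (-8 + I)/(9*(11 + U)) (G(I, U) = ((I - 8)/(U + 11))/9 = ((-8 + I)/(11 + U))/9 = (-8 + I)/(9*(11 + U)))
(389 + Q(2, 3)*G(10, 1/(-7)))/((-35 - 10)*27 - 133) = (389 + 1*((-8 + 10)/(9*(11 + 1/(-7)))))/((-35 - 10)*27 - 133) = (389 + 1*((⅑)*2/(11 - ⅐)))/(-45*27 - 133) = (389 + 1*((⅑)*2/(76/7)))/(-1215 - 133) = (389 + 1*((⅑)*(7/76)*2))/(-1348) = (389 + 1*(7/342))*(-1/1348) = (389 + 7/342)*(-1/1348) = (133045/342)*(-1/1348) = -133045/461016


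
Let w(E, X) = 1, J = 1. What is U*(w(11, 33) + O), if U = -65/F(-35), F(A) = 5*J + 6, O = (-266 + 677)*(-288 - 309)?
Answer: 1449890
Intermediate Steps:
O = -245367 (O = 411*(-597) = -245367)
F(A) = 11 (F(A) = 5*1 + 6 = 5 + 6 = 11)
U = -65/11 ≈ -5.9091
U*(w(11, 33) + O) = -65*(1 - 245367)/11 = -65/11*(-245366) = 1449890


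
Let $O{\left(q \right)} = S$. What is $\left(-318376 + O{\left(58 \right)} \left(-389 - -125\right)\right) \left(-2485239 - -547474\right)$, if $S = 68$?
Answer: $651724626920$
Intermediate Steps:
$O{\left(q \right)} = 68$
$\left(-318376 + O{\left(58 \right)} \left(-389 - -125\right)\right) \left(-2485239 - -547474\right) = \left(-318376 + 68 \left(-389 - -125\right)\right) \left(-2485239 - -547474\right) = \left(-318376 + 68 \left(-389 + 125\right)\right) \left(-2485239 + \left(548310 - 836\right)\right) = \left(-318376 + 68 \left(-264\right)\right) \left(-2485239 + 547474\right) = \left(-318376 - 17952\right) \left(-1937765\right) = \left(-336328\right) \left(-1937765\right) = 651724626920$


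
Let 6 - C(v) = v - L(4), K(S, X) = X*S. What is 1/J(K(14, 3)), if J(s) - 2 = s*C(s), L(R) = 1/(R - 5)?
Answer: -1/1552 ≈ -0.00064433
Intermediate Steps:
K(S, X) = S*X
L(R) = 1/(-5 + R)
C(v) = 5 - v (C(v) = 6 - (v - 1/(-5 + 4)) = 6 - (v - 1/(-1)) = 6 - (v - 1*(-1)) = 6 - (v + 1) = 6 - (1 + v) = 6 + (-1 - v) = 5 - v)
J(s) = 2 + s*(5 - s)
1/J(K(14, 3)) = 1/(2 + (14*3)*(5 - 14*3)) = 1/(2 + 42*(5 - 1*42)) = 1/(2 + 42*(5 - 42)) = 1/(2 + 42*(-37)) = 1/(2 - 1554) = 1/(-1552) = -1/1552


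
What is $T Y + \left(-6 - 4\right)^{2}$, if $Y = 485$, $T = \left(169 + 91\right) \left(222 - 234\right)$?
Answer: $-1513100$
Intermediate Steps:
$T = -3120$ ($T = 260 \left(-12\right) = -3120$)
$T Y + \left(-6 - 4\right)^{2} = \left(-3120\right) 485 + \left(-6 - 4\right)^{2} = -1513200 + \left(-10\right)^{2} = -1513200 + 100 = -1513100$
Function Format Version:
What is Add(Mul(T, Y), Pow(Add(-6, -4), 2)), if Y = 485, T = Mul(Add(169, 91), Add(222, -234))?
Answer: -1513100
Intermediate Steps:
T = -3120 (T = Mul(260, -12) = -3120)
Add(Mul(T, Y), Pow(Add(-6, -4), 2)) = Add(Mul(-3120, 485), Pow(Add(-6, -4), 2)) = Add(-1513200, Pow(-10, 2)) = Add(-1513200, 100) = -1513100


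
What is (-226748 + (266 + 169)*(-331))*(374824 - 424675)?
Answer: 18481410783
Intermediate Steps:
(-226748 + (266 + 169)*(-331))*(374824 - 424675) = (-226748 + 435*(-331))*(-49851) = (-226748 - 143985)*(-49851) = -370733*(-49851) = 18481410783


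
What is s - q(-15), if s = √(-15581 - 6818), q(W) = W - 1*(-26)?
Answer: -11 + I*√22399 ≈ -11.0 + 149.66*I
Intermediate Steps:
q(W) = 26 + W (q(W) = W + 26 = 26 + W)
s = I*√22399 (s = √(-22399) = I*√22399 ≈ 149.66*I)
s - q(-15) = I*√22399 - (26 - 15) = I*√22399 - 1*11 = I*√22399 - 11 = -11 + I*√22399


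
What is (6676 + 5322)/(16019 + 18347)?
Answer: 5999/17183 ≈ 0.34912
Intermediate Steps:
(6676 + 5322)/(16019 + 18347) = 11998/34366 = 11998*(1/34366) = 5999/17183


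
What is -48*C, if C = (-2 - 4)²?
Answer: -1728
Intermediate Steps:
C = 36 (C = (-6)² = 36)
-48*C = -48*36 = -1728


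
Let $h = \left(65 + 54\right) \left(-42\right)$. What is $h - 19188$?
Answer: $-24186$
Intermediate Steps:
$h = -4998$ ($h = 119 \left(-42\right) = -4998$)
$h - 19188 = -4998 - 19188 = -24186$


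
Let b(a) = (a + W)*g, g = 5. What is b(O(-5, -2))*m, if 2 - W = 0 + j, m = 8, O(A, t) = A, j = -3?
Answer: 0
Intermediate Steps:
W = 5 (W = 2 - (0 - 3) = 2 - 1*(-3) = 2 + 3 = 5)
b(a) = 25 + 5*a (b(a) = (a + 5)*5 = (5 + a)*5 = 25 + 5*a)
b(O(-5, -2))*m = (25 + 5*(-5))*8 = (25 - 25)*8 = 0*8 = 0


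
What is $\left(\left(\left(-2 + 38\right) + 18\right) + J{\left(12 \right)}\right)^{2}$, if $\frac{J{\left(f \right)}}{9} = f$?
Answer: $26244$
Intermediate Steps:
$J{\left(f \right)} = 9 f$
$\left(\left(\left(-2 + 38\right) + 18\right) + J{\left(12 \right)}\right)^{2} = \left(\left(\left(-2 + 38\right) + 18\right) + 9 \cdot 12\right)^{2} = \left(\left(36 + 18\right) + 108\right)^{2} = \left(54 + 108\right)^{2} = 162^{2} = 26244$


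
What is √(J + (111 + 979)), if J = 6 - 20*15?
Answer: 2*√199 ≈ 28.213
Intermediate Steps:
J = -294 (J = 6 - 300 = -294)
√(J + (111 + 979)) = √(-294 + (111 + 979)) = √(-294 + 1090) = √796 = 2*√199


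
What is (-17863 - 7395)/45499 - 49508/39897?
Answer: -18845566/10492911 ≈ -1.7960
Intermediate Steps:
(-17863 - 7395)/45499 - 49508/39897 = -25258*1/45499 - 49508*1/39897 = -146/263 - 49508/39897 = -18845566/10492911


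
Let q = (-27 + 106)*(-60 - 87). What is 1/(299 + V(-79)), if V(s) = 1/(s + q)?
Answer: 11692/3495907 ≈ 0.0033445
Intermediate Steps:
q = -11613 (q = 79*(-147) = -11613)
V(s) = 1/(-11613 + s) (V(s) = 1/(s - 11613) = 1/(-11613 + s))
1/(299 + V(-79)) = 1/(299 + 1/(-11613 - 79)) = 1/(299 + 1/(-11692)) = 1/(299 - 1/11692) = 1/(3495907/11692) = 11692/3495907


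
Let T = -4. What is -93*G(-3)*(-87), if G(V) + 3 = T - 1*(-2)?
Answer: -40455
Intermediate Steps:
G(V) = -5 (G(V) = -3 + (-4 - 1*(-2)) = -3 + (-4 + 2) = -3 - 2 = -5)
-93*G(-3)*(-87) = -93*(-5)*(-87) = 465*(-87) = -40455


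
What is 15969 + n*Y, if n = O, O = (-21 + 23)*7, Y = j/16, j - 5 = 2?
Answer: 127801/8 ≈ 15975.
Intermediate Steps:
j = 7 (j = 5 + 2 = 7)
Y = 7/16 ≈ 0.43750
O = 14 (O = 2*7 = 14)
n = 14
15969 + n*Y = 15969 + 14*(7/16) = 15969 + 49/8 = 127801/8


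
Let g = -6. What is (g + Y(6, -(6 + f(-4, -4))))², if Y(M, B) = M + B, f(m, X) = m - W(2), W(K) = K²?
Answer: 4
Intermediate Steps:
f(m, X) = -4 + m (f(m, X) = m - 1*2² = m - 1*4 = m - 4 = -4 + m)
Y(M, B) = B + M
(g + Y(6, -(6 + f(-4, -4))))² = (-6 + (-(6 + (-4 - 4)) + 6))² = (-6 + (-(6 - 8) + 6))² = (-6 + (-1*(-2) + 6))² = (-6 + (2 + 6))² = (-6 + 8)² = 2² = 4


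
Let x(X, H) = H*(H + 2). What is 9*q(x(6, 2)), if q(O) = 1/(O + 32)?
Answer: 9/40 ≈ 0.22500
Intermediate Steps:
x(X, H) = H*(2 + H)
q(O) = 1/(32 + O)
9*q(x(6, 2)) = 9/(32 + 2*(2 + 2)) = 9/(32 + 2*4) = 9/(32 + 8) = 9/40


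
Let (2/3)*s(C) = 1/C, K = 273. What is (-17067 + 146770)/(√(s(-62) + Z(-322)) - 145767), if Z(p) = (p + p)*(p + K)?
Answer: -2344395732924/2634750354895 - 259406*√121301171/2634750354895 ≈ -0.89088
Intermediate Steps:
s(C) = 3/(2*C)
Z(p) = 2*p*(273 + p) (Z(p) = (p + p)*(p + 273) = (2*p)*(273 + p) = 2*p*(273 + p))
(-17067 + 146770)/(√(s(-62) + Z(-322)) - 145767) = (-17067 + 146770)/(√((3/2)/(-62) + 2*(-322)*(273 - 322)) - 145767) = 129703/(√((3/2)*(-1/62) + 2*(-322)*(-49)) - 145767) = 129703/(√(-3/124 + 31556) - 145767) = 129703/(√(3912941/124) - 145767) = 129703/(√121301171/62 - 145767) = 129703/(-145767 + √121301171/62)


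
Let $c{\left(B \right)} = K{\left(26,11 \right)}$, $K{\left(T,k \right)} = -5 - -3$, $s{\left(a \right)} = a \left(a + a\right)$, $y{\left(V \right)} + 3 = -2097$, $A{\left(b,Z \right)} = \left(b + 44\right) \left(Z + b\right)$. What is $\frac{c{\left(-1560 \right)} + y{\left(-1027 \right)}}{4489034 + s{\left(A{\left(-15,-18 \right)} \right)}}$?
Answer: $- \frac{1051}{3160366} \approx -0.00033256$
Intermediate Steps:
$A{\left(b,Z \right)} = \left(44 + b\right) \left(Z + b\right)$
$y{\left(V \right)} = -2100$ ($y{\left(V \right)} = -3 - 2097 = -2100$)
$s{\left(a \right)} = 2 a^{2}$ ($s{\left(a \right)} = a 2 a = 2 a^{2}$)
$K{\left(T,k \right)} = -2$ ($K{\left(T,k \right)} = -5 + 3 = -2$)
$c{\left(B \right)} = -2$
$\frac{c{\left(-1560 \right)} + y{\left(-1027 \right)}}{4489034 + s{\left(A{\left(-15,-18 \right)} \right)}} = \frac{-2 - 2100}{4489034 + 2 \left(\left(-15\right)^{2} + 44 \left(-18\right) + 44 \left(-15\right) - -270\right)^{2}} = - \frac{2102}{4489034 + 2 \left(225 - 792 - 660 + 270\right)^{2}} = - \frac{2102}{4489034 + 2 \left(-957\right)^{2}} = - \frac{2102}{4489034 + 2 \cdot 915849} = - \frac{2102}{4489034 + 1831698} = - \frac{2102}{6320732} = \left(-2102\right) \frac{1}{6320732} = - \frac{1051}{3160366}$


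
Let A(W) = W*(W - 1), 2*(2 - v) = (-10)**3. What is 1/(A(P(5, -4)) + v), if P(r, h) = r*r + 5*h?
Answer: 1/522 ≈ 0.0019157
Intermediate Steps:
P(r, h) = r**2 + 5*h
v = 502 (v = 2 - 1/2*(-10)**3 = 2 - 1/2*(-1000) = 2 + 500 = 502)
A(W) = W*(-1 + W)
1/(A(P(5, -4)) + v) = 1/((5**2 + 5*(-4))*(-1 + (5**2 + 5*(-4))) + 502) = 1/((25 - 20)*(-1 + (25 - 20)) + 502) = 1/(5*(-1 + 5) + 502) = 1/(5*4 + 502) = 1/(20 + 502) = 1/522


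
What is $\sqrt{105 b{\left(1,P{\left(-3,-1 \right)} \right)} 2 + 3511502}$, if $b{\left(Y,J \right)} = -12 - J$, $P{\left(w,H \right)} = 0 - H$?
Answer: $2 \sqrt{877193} \approx 1873.2$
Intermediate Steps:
$P{\left(w,H \right)} = - H$
$\sqrt{105 b{\left(1,P{\left(-3,-1 \right)} \right)} 2 + 3511502} = \sqrt{105 \left(-12 - \left(-1\right) \left(-1\right)\right) 2 + 3511502} = \sqrt{105 \left(-12 - 1\right) 2 + 3511502} = \sqrt{105 \left(-13\right) 2 + 3511502} = \sqrt{\left(-1365\right) 2 + 3511502} = \sqrt{-2730 + 3511502} = \sqrt{3508772} = 2 \sqrt{877193}$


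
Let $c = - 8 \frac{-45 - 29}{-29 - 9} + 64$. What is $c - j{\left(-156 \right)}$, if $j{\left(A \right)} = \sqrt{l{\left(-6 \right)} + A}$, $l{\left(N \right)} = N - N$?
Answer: $\frac{920}{19} - 2 i \sqrt{39} \approx 48.421 - 12.49 i$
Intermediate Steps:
$l{\left(N \right)} = 0$
$c = \frac{920}{19}$ ($c = - 8 \left(- \frac{74}{-38}\right) + 64 = - 8 \left(\left(-74\right) \left(- \frac{1}{38}\right)\right) + 64 = \left(-8\right) \frac{37}{19} + 64 = - \frac{296}{19} + 64 = \frac{920}{19} \approx 48.421$)
$j{\left(A \right)} = \sqrt{A}$ ($j{\left(A \right)} = \sqrt{0 + A} = \sqrt{A}$)
$c - j{\left(-156 \right)} = \frac{920}{19} - \sqrt{-156} = \frac{920}{19} - 2 i \sqrt{39}$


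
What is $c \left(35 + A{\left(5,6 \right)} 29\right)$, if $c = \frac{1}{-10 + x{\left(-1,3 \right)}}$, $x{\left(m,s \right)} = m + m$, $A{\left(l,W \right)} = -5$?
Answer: $\frac{55}{6} \approx 9.1667$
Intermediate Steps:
$x{\left(m,s \right)} = 2 m$
$c = - \frac{1}{12}$ ($c = \frac{1}{-10 + 2 \left(-1\right)} = \frac{1}{-10 - 2} = \frac{1}{-12} = - \frac{1}{12} \approx -0.083333$)
$c \left(35 + A{\left(5,6 \right)} 29\right) = - \frac{35 - 145}{12} = \left(- \frac{1}{12}\right) \left(-110\right) = \frac{55}{6}$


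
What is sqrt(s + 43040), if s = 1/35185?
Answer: 3*sqrt(5920315675465)/35185 ≈ 207.46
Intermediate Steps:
s = 1/35185 ≈ 2.8421e-5
sqrt(s + 43040) = sqrt(1/35185 + 43040) = sqrt(1514362401/35185) = 3*sqrt(5920315675465)/35185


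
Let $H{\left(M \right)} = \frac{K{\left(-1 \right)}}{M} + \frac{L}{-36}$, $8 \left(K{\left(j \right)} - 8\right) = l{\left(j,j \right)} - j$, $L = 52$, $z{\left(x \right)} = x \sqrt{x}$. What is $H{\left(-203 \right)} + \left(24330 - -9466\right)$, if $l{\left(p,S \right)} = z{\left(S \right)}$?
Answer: $\frac{493940639}{14616} + \frac{i}{1624} \approx 33795.0 + 0.00061576 i$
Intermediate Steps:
$z{\left(x \right)} = x^{\frac{3}{2}}$
$l{\left(p,S \right)} = S^{\frac{3}{2}}$
$K{\left(j \right)} = 8 - \frac{j}{8} + \frac{j^{\frac{3}{2}}}{8}$ ($K{\left(j \right)} = 8 + \frac{j^{\frac{3}{2}} - j}{8} = 8 + \left(- \frac{j}{8} + \frac{j^{\frac{3}{2}}}{8}\right) = 8 - \frac{j}{8} + \frac{j^{\frac{3}{2}}}{8}$)
$H{\left(M \right)} = - \frac{13}{9} + \frac{\frac{65}{8} - \frac{i}{8}}{M}$ ($H{\left(M \right)} = \frac{8 - - \frac{1}{8} + \frac{\left(-1\right)^{\frac{3}{2}}}{8}}{M} + \frac{52}{-36} = \frac{8 + \frac{1}{8} + \frac{\left(-1\right) i}{8}}{M} + 52 \left(- \frac{1}{36}\right) = \frac{8 + \frac{1}{8} - \frac{i}{8}}{M} - \frac{13}{9} = \frac{\frac{65}{8} - \frac{i}{8}}{M} - \frac{13}{9} = - \frac{13}{9} + \frac{\frac{65}{8} - \frac{i}{8}}{M}$)
$H{\left(-203 \right)} + \left(24330 - -9466\right) = \frac{585 - -21112 - 9 i}{72 \left(-203\right)} + \left(24330 - -9466\right) = \frac{1}{72} \left(- \frac{1}{203}\right) \left(585 + 21112 - 9 i\right) + \left(24330 + 9466\right) = \frac{1}{72} \left(- \frac{1}{203}\right) \left(21697 - 9 i\right) + 33796 = \left(- \frac{21697}{14616} + \frac{i}{1624}\right) + 33796 = \frac{493940639}{14616} + \frac{i}{1624}$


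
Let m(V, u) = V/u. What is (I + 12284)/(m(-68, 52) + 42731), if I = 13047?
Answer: 329303/555486 ≈ 0.59282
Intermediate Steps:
(I + 12284)/(m(-68, 52) + 42731) = (13047 + 12284)/(-68/52 + 42731) = 25331/(-68*1/52 + 42731) = 25331/(-17/13 + 42731) = 25331/(555486/13) = 25331*(13/555486) = 329303/555486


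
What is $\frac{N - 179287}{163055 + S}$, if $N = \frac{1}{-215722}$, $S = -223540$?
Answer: $\frac{7735230043}{2609589034} \approx 2.9642$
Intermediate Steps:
$N = - \frac{1}{215722} \approx -4.6356 \cdot 10^{-6}$
$\frac{N - 179287}{163055 + S} = \frac{- \frac{1}{215722} - 179287}{163055 - 223540} = - \frac{38676150215}{215722 \left(-60485\right)} = \left(- \frac{38676150215}{215722}\right) \left(- \frac{1}{60485}\right) = \frac{7735230043}{2609589034}$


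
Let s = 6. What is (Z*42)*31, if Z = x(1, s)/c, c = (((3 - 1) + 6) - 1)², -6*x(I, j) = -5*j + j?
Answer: 744/7 ≈ 106.29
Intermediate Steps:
x(I, j) = 2*j/3 (x(I, j) = -(-5*j + j)/6 = -(-2)*j/3 = 2*j/3)
c = 49 (c = ((2 + 6) - 1)² = (8 - 1)² = 7² = 49)
Z = 4/49 (Z = ((⅔)*6)/49 = 4*(1/49) = 4/49 ≈ 0.081633)
(Z*42)*31 = ((4/49)*42)*31 = (24/7)*31 = 744/7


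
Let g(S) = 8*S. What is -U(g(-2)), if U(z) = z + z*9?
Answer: 160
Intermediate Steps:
U(z) = 10*z (U(z) = z + 9*z = 10*z)
-U(g(-2)) = -10*8*(-2) = -10*(-16) = -1*(-160) = 160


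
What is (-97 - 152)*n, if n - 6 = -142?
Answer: 33864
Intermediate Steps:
n = -136 (n = 6 - 142 = -136)
(-97 - 152)*n = (-97 - 152)*(-136) = -249*(-136) = 33864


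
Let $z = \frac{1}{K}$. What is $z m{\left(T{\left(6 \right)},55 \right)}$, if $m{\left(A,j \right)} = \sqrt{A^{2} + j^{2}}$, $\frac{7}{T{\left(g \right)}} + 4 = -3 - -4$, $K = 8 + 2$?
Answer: $\frac{\sqrt{27274}}{30} \approx 5.5049$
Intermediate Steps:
$K = 10$
$T{\left(g \right)} = - \frac{7}{3}$ ($T{\left(g \right)} = \frac{7}{-4 - -1} = \frac{7}{-4 + \left(-3 + 4\right)} = \frac{7}{-4 + 1} = \frac{7}{-3} = 7 \left(- \frac{1}{3}\right) = - \frac{7}{3}$)
$z = \frac{1}{10} \approx 0.1$
$z m{\left(T{\left(6 \right)},55 \right)} = \frac{\sqrt{\left(- \frac{7}{3}\right)^{2} + 55^{2}}}{10} = \frac{\sqrt{\frac{49}{9} + 3025}}{10} = \frac{\sqrt{\frac{27274}{9}}}{10} = \frac{\frac{1}{3} \sqrt{27274}}{10} = \frac{\sqrt{27274}}{30}$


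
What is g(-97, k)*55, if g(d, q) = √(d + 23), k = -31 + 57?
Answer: 55*I*√74 ≈ 473.13*I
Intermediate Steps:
k = 26
g(d, q) = √(23 + d)
g(-97, k)*55 = √(23 - 97)*55 = √(-74)*55 = (I*√74)*55 = 55*I*√74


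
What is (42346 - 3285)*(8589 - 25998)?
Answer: -680012949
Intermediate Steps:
(42346 - 3285)*(8589 - 25998) = 39061*(-17409) = -680012949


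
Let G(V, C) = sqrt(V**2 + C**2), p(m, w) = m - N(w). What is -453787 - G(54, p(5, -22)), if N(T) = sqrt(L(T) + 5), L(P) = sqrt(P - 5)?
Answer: -453787 - sqrt(2916 + (5 - sqrt(5 + 3*I*sqrt(3)))**2) ≈ -4.5384e+5 + 0.0492*I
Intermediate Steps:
L(P) = sqrt(-5 + P)
N(T) = sqrt(5 + sqrt(-5 + T)) (N(T) = sqrt(sqrt(-5 + T) + 5) = sqrt(5 + sqrt(-5 + T)))
p(m, w) = m - sqrt(5 + sqrt(-5 + w))
G(V, C) = sqrt(C**2 + V**2)
-453787 - G(54, p(5, -22)) = -453787 - sqrt((5 - sqrt(5 + sqrt(-5 - 22)))**2 + 54**2) = -453787 - sqrt((5 - sqrt(5 + sqrt(-27)))**2 + 2916) = -453787 - sqrt((5 - sqrt(5 + 3*I*sqrt(3)))**2 + 2916) = -453787 - sqrt(2916 + (5 - sqrt(5 + 3*I*sqrt(3)))**2)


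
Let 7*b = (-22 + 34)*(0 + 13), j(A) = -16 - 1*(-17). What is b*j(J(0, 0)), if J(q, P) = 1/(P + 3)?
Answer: 156/7 ≈ 22.286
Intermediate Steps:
J(q, P) = 1/(3 + P)
j(A) = 1 (j(A) = -16 + 17 = 1)
b = 156/7 (b = ((-22 + 34)*(0 + 13))/7 = (12*13)/7 = (1/7)*156 = 156/7 ≈ 22.286)
b*j(J(0, 0)) = (156/7)*1 = 156/7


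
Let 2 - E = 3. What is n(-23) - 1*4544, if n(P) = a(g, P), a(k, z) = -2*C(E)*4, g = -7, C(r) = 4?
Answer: -4576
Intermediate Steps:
E = -1 (E = 2 - 1*3 = 2 - 3 = -1)
a(k, z) = -32 (a(k, z) = -2*4*4 = -8*4 = -32)
n(P) = -32
n(-23) - 1*4544 = -32 - 1*4544 = -32 - 4544 = -4576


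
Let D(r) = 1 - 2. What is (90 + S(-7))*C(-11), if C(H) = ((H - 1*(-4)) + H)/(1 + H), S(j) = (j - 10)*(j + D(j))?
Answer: 2034/5 ≈ 406.80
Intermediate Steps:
D(r) = -1
S(j) = (-1 + j)*(-10 + j) (S(j) = (j - 10)*(j - 1) = (-10 + j)*(-1 + j) = (-1 + j)*(-10 + j))
C(H) = (4 + 2*H)/(1 + H) (C(H) = ((H + 4) + H)/(1 + H) = ((4 + H) + H)/(1 + H) = (4 + 2*H)/(1 + H))
(90 + S(-7))*C(-11) = (90 + (10 + (-7)² - 11*(-7)))*(2*(2 - 11)/(1 - 11)) = (90 + (10 + 49 + 77))*(2*(-9)/(-10)) = (90 + 136)*(2*(-⅒)*(-9)) = 226*(9/5) = 2034/5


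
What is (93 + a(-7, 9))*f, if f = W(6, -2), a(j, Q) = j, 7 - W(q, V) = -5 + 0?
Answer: 1032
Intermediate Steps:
W(q, V) = 12 (W(q, V) = 7 - (-5 + 0) = 7 - 1*(-5) = 7 + 5 = 12)
f = 12
(93 + a(-7, 9))*f = (93 - 7)*12 = 86*12 = 1032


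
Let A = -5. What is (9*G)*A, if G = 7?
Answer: -315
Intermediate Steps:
(9*G)*A = (9*7)*(-5) = 63*(-5) = -315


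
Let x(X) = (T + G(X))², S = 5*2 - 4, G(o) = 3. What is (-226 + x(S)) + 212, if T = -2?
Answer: -13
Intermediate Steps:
S = 6 (S = 10 - 4 = 6)
x(X) = 1 (x(X) = (-2 + 3)² = 1² = 1)
(-226 + x(S)) + 212 = (-226 + 1) + 212 = -225 + 212 = -13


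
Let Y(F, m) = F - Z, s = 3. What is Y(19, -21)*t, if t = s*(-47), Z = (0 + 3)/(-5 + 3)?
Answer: -5781/2 ≈ -2890.5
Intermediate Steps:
Z = -3/2 (Z = 3/(-2) = 3*(-½) = -3/2 ≈ -1.5000)
Y(F, m) = 3/2 + F (Y(F, m) = F - 1*(-3/2) = F + 3/2 = 3/2 + F)
t = -141 (t = 3*(-47) = -141)
Y(19, -21)*t = (3/2 + 19)*(-141) = (41/2)*(-141) = -5781/2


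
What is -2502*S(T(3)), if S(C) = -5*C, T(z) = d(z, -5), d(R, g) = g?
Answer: -62550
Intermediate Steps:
T(z) = -5
-2502*S(T(3)) = -(-12510)*(-5) = -2502*25 = -62550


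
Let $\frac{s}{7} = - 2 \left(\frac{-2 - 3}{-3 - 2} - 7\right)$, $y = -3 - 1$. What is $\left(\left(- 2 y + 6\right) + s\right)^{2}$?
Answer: $9604$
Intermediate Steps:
$y = -4$ ($y = -3 - 1 = -4$)
$s = 84$ ($s = 7 \left(- 2 \left(\frac{-2 - 3}{-3 - 2} - 7\right)\right) = 7 \left(- 2 \left(- \frac{5}{-5} - 7\right)\right) = 7 \left(- 2 \left(\left(-5\right) \left(- \frac{1}{5}\right) - 7\right)\right) = 7 \left(- 2 \left(1 - 7\right)\right) = 7 \left(\left(-2\right) \left(-6\right)\right) = 7 \cdot 12 = 84$)
$\left(\left(- 2 y + 6\right) + s\right)^{2} = \left(\left(\left(-2\right) \left(-4\right) + 6\right) + 84\right)^{2} = \left(\left(8 + 6\right) + 84\right)^{2} = \left(14 + 84\right)^{2} = 98^{2} = 9604$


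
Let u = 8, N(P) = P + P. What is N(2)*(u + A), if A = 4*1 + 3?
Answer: 60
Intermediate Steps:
N(P) = 2*P
A = 7 (A = 4 + 3 = 7)
N(2)*(u + A) = (2*2)*(8 + 7) = 4*15 = 60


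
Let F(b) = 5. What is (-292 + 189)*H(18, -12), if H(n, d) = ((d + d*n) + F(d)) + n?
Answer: 21115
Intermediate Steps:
H(n, d) = 5 + d + n + d*n (H(n, d) = ((d + d*n) + 5) + n = (5 + d + d*n) + n = 5 + d + n + d*n)
(-292 + 189)*H(18, -12) = (-292 + 189)*(5 - 12 + 18 - 12*18) = -103*(5 - 12 + 18 - 216) = -103*(-205) = 21115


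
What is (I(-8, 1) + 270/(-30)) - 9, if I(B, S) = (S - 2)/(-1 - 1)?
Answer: -35/2 ≈ -17.500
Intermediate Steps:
I(B, S) = 1 - S/2 (I(B, S) = (-2 + S)/(-2) = (-2 + S)*(-½) = 1 - S/2)
(I(-8, 1) + 270/(-30)) - 9 = ((1 - ½*1) + 270/(-30)) - 9 = ((1 - ½) + 270*(-1/30)) - 9 = (½ - 9) - 9 = -17/2 - 9 = -35/2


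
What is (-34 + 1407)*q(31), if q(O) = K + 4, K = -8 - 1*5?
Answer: -12357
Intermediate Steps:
K = -13 (K = -8 - 5 = -13)
q(O) = -9 (q(O) = -13 + 4 = -9)
(-34 + 1407)*q(31) = (-34 + 1407)*(-9) = 1373*(-9) = -12357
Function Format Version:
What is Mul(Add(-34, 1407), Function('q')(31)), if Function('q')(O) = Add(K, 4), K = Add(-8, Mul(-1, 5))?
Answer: -12357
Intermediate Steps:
K = -13 (K = Add(-8, -5) = -13)
Function('q')(O) = -9 (Function('q')(O) = Add(-13, 4) = -9)
Mul(Add(-34, 1407), Function('q')(31)) = Mul(Add(-34, 1407), -9) = Mul(1373, -9) = -12357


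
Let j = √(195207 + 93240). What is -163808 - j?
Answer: -163808 - √288447 ≈ -1.6435e+5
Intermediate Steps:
j = √288447 ≈ 537.07
-163808 - j = -163808 - √288447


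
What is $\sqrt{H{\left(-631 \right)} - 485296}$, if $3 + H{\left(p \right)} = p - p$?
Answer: $i \sqrt{485299} \approx 696.63 i$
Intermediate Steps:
$H{\left(p \right)} = -3$ ($H{\left(p \right)} = -3 + \left(p - p\right) = -3 + 0 = -3$)
$\sqrt{H{\left(-631 \right)} - 485296} = \sqrt{-3 - 485296} = \sqrt{-485299} = i \sqrt{485299}$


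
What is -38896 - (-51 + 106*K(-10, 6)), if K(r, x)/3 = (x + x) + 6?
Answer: -44569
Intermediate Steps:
K(r, x) = 18 + 6*x (K(r, x) = 3*((x + x) + 6) = 3*(2*x + 6) = 3*(6 + 2*x) = 18 + 6*x)
-38896 - (-51 + 106*K(-10, 6)) = -38896 - (-51 + 106*(18 + 6*6)) = -38896 - (-51 + 106*(18 + 36)) = -38896 - (-51 + 106*54) = -38896 - (-51 + 5724) = -38896 - 1*5673 = -38896 - 5673 = -44569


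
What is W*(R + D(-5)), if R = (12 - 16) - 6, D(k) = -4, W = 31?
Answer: -434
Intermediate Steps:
R = -10 (R = -4 - 6 = -10)
W*(R + D(-5)) = 31*(-10 - 4) = 31*(-14) = -434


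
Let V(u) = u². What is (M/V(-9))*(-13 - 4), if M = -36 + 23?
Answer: 221/81 ≈ 2.7284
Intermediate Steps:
M = -13
(M/V(-9))*(-13 - 4) = (-13/((-9)²))*(-13 - 4) = -13/81*(-17) = 221/81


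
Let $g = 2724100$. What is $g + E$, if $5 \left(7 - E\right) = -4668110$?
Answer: $3657729$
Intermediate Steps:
$E = 933629$ ($E = 7 - -933622 = 7 + 933622 = 933629$)
$g + E = 2724100 + 933629 = 3657729$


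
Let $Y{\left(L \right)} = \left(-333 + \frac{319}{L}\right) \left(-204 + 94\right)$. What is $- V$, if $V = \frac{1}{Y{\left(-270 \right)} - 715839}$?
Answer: $\frac{27}{18335134} \approx 1.4726 \cdot 10^{-6}$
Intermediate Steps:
$Y{\left(L \right)} = 36630 - \frac{35090}{L}$ ($Y{\left(L \right)} = \left(-333 + \frac{319}{L}\right) \left(-110\right) = 36630 - \frac{35090}{L}$)
$V = - \frac{27}{18335134}$ ($V = \frac{1}{\left(36630 - \frac{35090}{-270}\right) - 715839} = \frac{1}{\left(36630 - - \frac{3509}{27}\right) - 715839} = \frac{1}{\left(36630 + \frac{3509}{27}\right) - 715839} = \frac{1}{\frac{992519}{27} - 715839} = \frac{1}{- \frac{18335134}{27}} = - \frac{27}{18335134} \approx -1.4726 \cdot 10^{-6}$)
$- V = \left(-1\right) \left(- \frac{27}{18335134}\right) = \frac{27}{18335134}$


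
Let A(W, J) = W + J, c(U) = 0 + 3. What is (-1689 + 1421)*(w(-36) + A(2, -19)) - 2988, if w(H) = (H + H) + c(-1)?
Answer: 20060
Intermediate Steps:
c(U) = 3
A(W, J) = J + W
w(H) = 3 + 2*H (w(H) = (H + H) + 3 = 2*H + 3 = 3 + 2*H)
(-1689 + 1421)*(w(-36) + A(2, -19)) - 2988 = (-1689 + 1421)*((3 + 2*(-36)) + (-19 + 2)) - 2988 = -268*((3 - 72) - 17) - 2988 = -268*(-69 - 17) - 2988 = -268*(-86) - 2988 = 23048 - 2988 = 20060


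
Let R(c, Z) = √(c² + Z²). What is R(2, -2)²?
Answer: 8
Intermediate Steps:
R(c, Z) = √(Z² + c²)
R(2, -2)² = (√((-2)² + 2²))² = (√(4 + 4))² = (√8)² = (2*√2)² = 8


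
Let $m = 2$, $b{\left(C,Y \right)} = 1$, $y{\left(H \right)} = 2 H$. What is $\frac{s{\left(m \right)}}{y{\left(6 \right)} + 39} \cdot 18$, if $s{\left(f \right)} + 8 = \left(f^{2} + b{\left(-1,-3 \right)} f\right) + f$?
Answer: $0$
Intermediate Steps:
$s{\left(f \right)} = -8 + f^{2} + 2 f$ ($s{\left(f \right)} = -8 + \left(\left(f^{2} + 1 f\right) + f\right) = -8 + \left(\left(f^{2} + f\right) + f\right) = -8 + \left(\left(f + f^{2}\right) + f\right) = -8 + \left(f^{2} + 2 f\right) = -8 + f^{2} + 2 f$)
$\frac{s{\left(m \right)}}{y{\left(6 \right)} + 39} \cdot 18 = \frac{-8 + 2^{2} + 2 \cdot 2}{2 \cdot 6 + 39} \cdot 18 = \frac{-8 + 4 + 4}{12 + 39} \cdot 18 = \frac{1}{51} \cdot 0 \cdot 18 = 0 \cdot 18 = 0$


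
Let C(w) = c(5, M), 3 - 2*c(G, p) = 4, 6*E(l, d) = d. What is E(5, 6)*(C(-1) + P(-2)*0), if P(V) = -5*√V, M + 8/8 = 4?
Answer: -½ ≈ -0.50000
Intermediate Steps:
E(l, d) = d/6
M = 3 (M = -1 + 4 = 3)
c(G, p) = -½ (c(G, p) = 3/2 - ½*4 = 3/2 - 2 = -½)
C(w) = -½
E(5, 6)*(C(-1) + P(-2)*0) = ((⅙)*6)*(-½ - 5*I*√2*0) = 1*(-½ - 5*I*√2*0) = 1*(-½ + 0) = 1*(-½) = -½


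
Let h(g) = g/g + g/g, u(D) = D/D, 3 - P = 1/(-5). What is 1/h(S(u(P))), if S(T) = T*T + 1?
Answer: ½ ≈ 0.50000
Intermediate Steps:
P = 16/5 (P = 3 - 1/(-5) = 3 - (-1)/5 = 3 - 1*(-⅕) = 3 + ⅕ = 16/5 ≈ 3.2000)
u(D) = 1
S(T) = 1 + T² (S(T) = T² + 1 = 1 + T²)
h(g) = 2 (h(g) = 1 + 1 = 2)
1/h(S(u(P))) = 1/2 = ½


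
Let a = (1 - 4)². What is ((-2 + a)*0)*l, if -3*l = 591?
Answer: 0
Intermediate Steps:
l = -197 (l = -⅓*591 = -197)
a = 9 (a = (-3)² = 9)
((-2 + a)*0)*l = ((-2 + 9)*0)*(-197) = (7*0)*(-197) = 0*(-197) = 0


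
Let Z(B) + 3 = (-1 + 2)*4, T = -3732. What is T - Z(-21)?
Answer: -3733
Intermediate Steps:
Z(B) = 1 (Z(B) = -3 + (-1 + 2)*4 = -3 + 1*4 = -3 + 4 = 1)
T - Z(-21) = -3732 - 1*1 = -3732 - 1 = -3733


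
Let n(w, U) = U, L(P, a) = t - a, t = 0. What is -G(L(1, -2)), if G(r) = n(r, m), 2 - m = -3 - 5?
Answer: -10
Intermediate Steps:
m = 10 (m = 2 - (-3 - 5) = 2 - 1*(-8) = 2 + 8 = 10)
L(P, a) = -a (L(P, a) = 0 - a = -a)
G(r) = 10
-G(L(1, -2)) = -1*10 = -10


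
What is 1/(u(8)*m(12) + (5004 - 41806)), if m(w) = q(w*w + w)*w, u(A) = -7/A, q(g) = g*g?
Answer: -1/292330 ≈ -3.4208e-6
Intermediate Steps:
q(g) = g**2
m(w) = w*(w + w**2)**2 (m(w) = (w*w + w)**2*w = (w**2 + w)**2*w = (w + w**2)**2*w = w*(w + w**2)**2)
1/(u(8)*m(12) + (5004 - 41806)) = 1/((-7/8)*(12**3*(1 + 12)**2) + (5004 - 41806)) = 1/((-7*1/8)*(1728*13**2) - 36802) = 1/(-1512*169 - 36802) = 1/(-7/8*292032 - 36802) = 1/(-255528 - 36802) = 1/(-292330) = -1/292330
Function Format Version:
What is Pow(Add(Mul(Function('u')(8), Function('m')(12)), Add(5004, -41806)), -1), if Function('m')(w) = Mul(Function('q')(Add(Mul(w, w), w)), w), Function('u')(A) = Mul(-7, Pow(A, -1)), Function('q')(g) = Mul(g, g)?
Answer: Rational(-1, 292330) ≈ -3.4208e-6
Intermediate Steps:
Function('q')(g) = Pow(g, 2)
Function('m')(w) = Mul(w, Pow(Add(w, Pow(w, 2)), 2)) (Function('m')(w) = Mul(Pow(Add(Mul(w, w), w), 2), w) = Mul(Pow(Add(Pow(w, 2), w), 2), w) = Mul(Pow(Add(w, Pow(w, 2)), 2), w) = Mul(w, Pow(Add(w, Pow(w, 2)), 2)))
Pow(Add(Mul(Function('u')(8), Function('m')(12)), Add(5004, -41806)), -1) = Pow(Add(Mul(Mul(-7, Pow(8, -1)), Mul(Pow(12, 3), Pow(Add(1, 12), 2))), Add(5004, -41806)), -1) = Pow(Add(Mul(Mul(-7, Rational(1, 8)), Mul(1728, Pow(13, 2))), -36802), -1) = Pow(Add(Mul(Rational(-7, 8), Mul(1728, 169)), -36802), -1) = Pow(Add(Mul(Rational(-7, 8), 292032), -36802), -1) = Pow(Add(-255528, -36802), -1) = Pow(-292330, -1) = Rational(-1, 292330)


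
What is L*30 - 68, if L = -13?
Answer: -458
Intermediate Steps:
L*30 - 68 = -13*30 - 68 = -390 - 68 = -458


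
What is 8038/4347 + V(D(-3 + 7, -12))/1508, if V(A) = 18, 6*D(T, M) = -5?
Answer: 6099775/3277638 ≈ 1.8610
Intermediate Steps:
D(T, M) = -⅚ (D(T, M) = (⅙)*(-5) = -⅚)
8038/4347 + V(D(-3 + 7, -12))/1508 = 8038/4347 + 18/1508 = 8038*(1/4347) + 18*(1/1508) = 8038/4347 + 9/754 = 6099775/3277638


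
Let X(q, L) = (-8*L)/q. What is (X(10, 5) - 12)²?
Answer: 256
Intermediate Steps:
X(q, L) = -8*L/q
(X(10, 5) - 12)² = (-8*5/10 - 12)² = (-8*5*⅒ - 12)² = (-4 - 12)² = (-16)² = 256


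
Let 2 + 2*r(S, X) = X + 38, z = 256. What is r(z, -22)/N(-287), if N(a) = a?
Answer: -1/41 ≈ -0.024390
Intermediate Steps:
r(S, X) = 18 + X/2 (r(S, X) = -1 + (X + 38)/2 = -1 + (38 + X)/2 = -1 + (19 + X/2) = 18 + X/2)
r(z, -22)/N(-287) = (18 + (1/2)*(-22))/(-287) = (18 - 11)*(-1/287) = 7*(-1/287) = -1/41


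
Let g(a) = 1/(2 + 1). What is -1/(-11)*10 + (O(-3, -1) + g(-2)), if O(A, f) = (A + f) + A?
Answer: -190/33 ≈ -5.7576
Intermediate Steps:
O(A, f) = f + 2*A
g(a) = ⅓ (g(a) = 1/3 = ⅓)
-1/(-11)*10 + (O(-3, -1) + g(-2)) = -1/(-11)*10 + ((-1 + 2*(-3)) + ⅓) = -1*(-1/11)*10 + ((-1 - 6) + ⅓) = (1/11)*10 + (-7 + ⅓) = 10/11 - 20/3 = -190/33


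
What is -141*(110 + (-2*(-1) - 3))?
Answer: -15369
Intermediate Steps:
-141*(110 + (-2*(-1) - 3)) = -141*(110 + (2 - 3)) = -141*(110 - 1) = -141*109 = -15369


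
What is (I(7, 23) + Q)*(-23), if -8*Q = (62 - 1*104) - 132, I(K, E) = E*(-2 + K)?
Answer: -12581/4 ≈ -3145.3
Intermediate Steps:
Q = 87/4 (Q = -((62 - 1*104) - 132)/8 = -((62 - 104) - 132)/8 = -(-42 - 132)/8 = -1/8*(-174) = 87/4 ≈ 21.750)
(I(7, 23) + Q)*(-23) = (23*(-2 + 7) + 87/4)*(-23) = (23*5 + 87/4)*(-23) = (115 + 87/4)*(-23) = (547/4)*(-23) = -12581/4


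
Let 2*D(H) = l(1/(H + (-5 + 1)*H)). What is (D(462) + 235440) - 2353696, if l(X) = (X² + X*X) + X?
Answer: -1017290325917/480249 ≈ -2.1183e+6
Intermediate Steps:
l(X) = X + 2*X² (l(X) = (X² + X²) + X = 2*X² + X = X + 2*X²)
D(H) = -(1 - 2/(3*H))/(6*H) (D(H) = ((1 + 2/(H + (-5 + 1)*H))/(H + (-5 + 1)*H))/2 = ((1 + 2/(H - 4*H))/(H - 4*H))/2 = ((1 + 2/((-3*H)))/((-3*H)))/2 = ((-1/(3*H))*(1 + 2*(-1/(3*H))))/2 = ((-1/(3*H))*(1 - 2/(3*H)))/2 = (-(1 - 2/(3*H))/(3*H))/2 = -(1 - 2/(3*H))/(6*H))
(D(462) + 235440) - 2353696 = ((1/18)*(2 - 3*462)/462² + 235440) - 2353696 = ((1/18)*(1/213444)*(2 - 1386) + 235440) - 2353696 = ((1/18)*(1/213444)*(-1384) + 235440) - 2353696 = (-173/480249 + 235440) - 2353696 = 113069824387/480249 - 2353696 = -1017290325917/480249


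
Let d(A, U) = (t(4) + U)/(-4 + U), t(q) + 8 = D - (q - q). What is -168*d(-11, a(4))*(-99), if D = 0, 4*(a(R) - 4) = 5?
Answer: -182952/5 ≈ -36590.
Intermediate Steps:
a(R) = 21/4 (a(R) = 4 + (1/4)*5 = 4 + 5/4 = 21/4)
t(q) = -8 (t(q) = -8 + (0 - (q - q)) = -8 + (0 - 1*0) = -8 + (0 + 0) = -8 + 0 = -8)
d(A, U) = (-8 + U)/(-4 + U)
-168*d(-11, a(4))*(-99) = -168*(-8 + 21/4)/(-4 + 21/4)*(-99) = -168*(-11)/(5/4*4)*(-99) = -672*(-11)/(5*4)*(-99) = -168*(-11/5)*(-99) = (1848/5)*(-99) = -182952/5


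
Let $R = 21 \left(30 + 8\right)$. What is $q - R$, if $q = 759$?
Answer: $-39$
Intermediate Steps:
$R = 798$ ($R = 21 \cdot 38 = 798$)
$q - R = 759 - 798 = -39$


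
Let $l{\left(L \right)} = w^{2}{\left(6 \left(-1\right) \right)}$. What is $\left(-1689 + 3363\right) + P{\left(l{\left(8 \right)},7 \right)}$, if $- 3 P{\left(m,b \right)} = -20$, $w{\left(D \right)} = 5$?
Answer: $\frac{5042}{3} \approx 1680.7$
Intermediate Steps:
$l{\left(L \right)} = 25$ ($l{\left(L \right)} = 5^{2} = 25$)
$P{\left(m,b \right)} = \frac{20}{3}$ ($P{\left(m,b \right)} = \left(- \frac{1}{3}\right) \left(-20\right) = \frac{20}{3}$)
$\left(-1689 + 3363\right) + P{\left(l{\left(8 \right)},7 \right)} = \left(-1689 + 3363\right) + \frac{20}{3} = 1674 + \frac{20}{3} = \frac{5042}{3}$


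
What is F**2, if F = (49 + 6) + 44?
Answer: 9801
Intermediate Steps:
F = 99 (F = 55 + 44 = 99)
F**2 = 99**2 = 9801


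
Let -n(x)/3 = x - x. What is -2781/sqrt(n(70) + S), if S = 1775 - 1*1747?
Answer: -2781*sqrt(7)/14 ≈ -525.56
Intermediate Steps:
n(x) = 0 (n(x) = -3*(x - x) = -3*0 = 0)
S = 28 (S = 1775 - 1747 = 28)
-2781/sqrt(n(70) + S) = -2781/sqrt(0 + 28) = -2781*sqrt(7)/14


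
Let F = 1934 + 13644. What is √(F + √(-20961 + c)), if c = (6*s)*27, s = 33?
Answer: √(15578 + 3*I*√1735) ≈ 124.81 + 0.5006*I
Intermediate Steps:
F = 15578
c = 5346 (c = (6*33)*27 = 198*27 = 5346)
√(F + √(-20961 + c)) = √(15578 + √(-20961 + 5346)) = √(15578 + √(-15615)) = √(15578 + 3*I*√1735)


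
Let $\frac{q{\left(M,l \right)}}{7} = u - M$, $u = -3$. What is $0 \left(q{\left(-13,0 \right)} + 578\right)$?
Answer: $0$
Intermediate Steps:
$q{\left(M,l \right)} = -21 - 7 M$ ($q{\left(M,l \right)} = 7 \left(-3 - M\right) = -21 - 7 M$)
$0 \left(q{\left(-13,0 \right)} + 578\right) = 0 \left(\left(-21 - -91\right) + 578\right) = 0 \left(\left(-21 + 91\right) + 578\right) = 0 \left(70 + 578\right) = 0 \cdot 648 = 0$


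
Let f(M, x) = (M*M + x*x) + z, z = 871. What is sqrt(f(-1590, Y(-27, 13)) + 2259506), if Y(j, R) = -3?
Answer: 3*sqrt(532054) ≈ 2188.3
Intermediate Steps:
f(M, x) = 871 + M**2 + x**2 (f(M, x) = (M*M + x*x) + 871 = (M**2 + x**2) + 871 = 871 + M**2 + x**2)
sqrt(f(-1590, Y(-27, 13)) + 2259506) = sqrt((871 + (-1590)**2 + (-3)**2) + 2259506) = sqrt((871 + 2528100 + 9) + 2259506) = sqrt(2528980 + 2259506) = sqrt(4788486) = 3*sqrt(532054)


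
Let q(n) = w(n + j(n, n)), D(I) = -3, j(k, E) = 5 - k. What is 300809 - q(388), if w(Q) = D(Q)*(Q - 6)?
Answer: 300806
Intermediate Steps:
w(Q) = 18 - 3*Q (w(Q) = -3*(Q - 6) = -3*(-6 + Q) = 18 - 3*Q)
q(n) = 3 (q(n) = 18 - 3*(n + (5 - n)) = 18 - 3*5 = 18 - 15 = 3)
300809 - q(388) = 300809 - 1*3 = 300809 - 3 = 300806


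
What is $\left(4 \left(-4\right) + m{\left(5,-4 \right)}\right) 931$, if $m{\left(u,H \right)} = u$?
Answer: $-10241$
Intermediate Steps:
$\left(4 \left(-4\right) + m{\left(5,-4 \right)}\right) 931 = \left(4 \left(-4\right) + 5\right) 931 = \left(-16 + 5\right) 931 = \left(-11\right) 931 = -10241$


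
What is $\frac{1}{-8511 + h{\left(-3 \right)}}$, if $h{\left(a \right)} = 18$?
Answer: $- \frac{1}{8493} \approx -0.00011774$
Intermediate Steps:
$\frac{1}{-8511 + h{\left(-3 \right)}} = \frac{1}{-8511 + 18} = \frac{1}{-8493} = - \frac{1}{8493}$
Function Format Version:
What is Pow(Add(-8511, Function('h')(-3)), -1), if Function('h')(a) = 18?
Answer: Rational(-1, 8493) ≈ -0.00011774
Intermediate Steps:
Pow(Add(-8511, Function('h')(-3)), -1) = Pow(Add(-8511, 18), -1) = Pow(-8493, -1) = Rational(-1, 8493)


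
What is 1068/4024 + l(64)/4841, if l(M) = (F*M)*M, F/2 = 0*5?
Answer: 267/1006 ≈ 0.26541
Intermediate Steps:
F = 0 (F = 2*(0*5) = 2*0 = 0)
l(M) = 0 (l(M) = (0*M)*M = 0*M = 0)
1068/4024 + l(64)/4841 = 1068/4024 + 0/4841 = 1068*(1/4024) + 0*(1/4841) = 267/1006 + 0 = 267/1006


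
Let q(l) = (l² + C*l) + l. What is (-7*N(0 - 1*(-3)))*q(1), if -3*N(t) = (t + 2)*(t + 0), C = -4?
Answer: -70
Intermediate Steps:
N(t) = -t*(2 + t)/3 (N(t) = -(t + 2)*(t + 0)/3 = -(2 + t)*t/3 = -t*(2 + t)/3)
q(l) = l² - 3*l (q(l) = (l² - 4*l) + l = l² - 3*l)
(-7*N(0 - 1*(-3)))*q(1) = (-(-7)*(0 - 1*(-3))*(2 + (0 - 1*(-3)))/3)*(1*(-3 + 1)) = (-(-7)*(0 + 3)*(2 + (0 + 3))/3)*(1*(-2)) = -(-7)*3*(2 + 3)/3*(-2) = -(-7)*3*5/3*(-2) = -7*(-5)*(-2) = 35*(-2) = -70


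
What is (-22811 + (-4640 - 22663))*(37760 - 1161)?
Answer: -1834122286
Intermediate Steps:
(-22811 + (-4640 - 22663))*(37760 - 1161) = (-22811 - 27303)*36599 = -50114*36599 = -1834122286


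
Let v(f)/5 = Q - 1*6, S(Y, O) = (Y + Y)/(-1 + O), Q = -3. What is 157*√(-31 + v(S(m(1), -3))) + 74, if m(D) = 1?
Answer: 74 + 314*I*√19 ≈ 74.0 + 1368.7*I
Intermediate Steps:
S(Y, O) = 2*Y/(-1 + O) (S(Y, O) = (2*Y)/(-1 + O) = 2*Y/(-1 + O))
v(f) = -45 (v(f) = 5*(-3 - 1*6) = 5*(-3 - 6) = 5*(-9) = -45)
157*√(-31 + v(S(m(1), -3))) + 74 = 157*√(-31 - 45) + 74 = 157*√(-76) + 74 = 157*(2*I*√19) + 74 = 314*I*√19 + 74 = 74 + 314*I*√19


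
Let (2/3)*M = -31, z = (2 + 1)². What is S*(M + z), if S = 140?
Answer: -5250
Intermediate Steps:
z = 9 (z = 3² = 9)
M = -93/2 (M = (3/2)*(-31) = -93/2 ≈ -46.500)
S*(M + z) = 140*(-93/2 + 9) = 140*(-75/2) = -5250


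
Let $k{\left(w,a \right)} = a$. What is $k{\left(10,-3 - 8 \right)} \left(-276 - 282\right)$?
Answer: $6138$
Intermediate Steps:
$k{\left(10,-3 - 8 \right)} \left(-276 - 282\right) = \left(-3 - 8\right) \left(-276 - 282\right) = \left(-3 - 8\right) \left(-558\right) = \left(-11\right) \left(-558\right) = 6138$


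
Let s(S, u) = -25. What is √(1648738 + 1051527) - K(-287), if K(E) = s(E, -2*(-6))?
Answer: 25 + √2700265 ≈ 1668.2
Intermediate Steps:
K(E) = -25
√(1648738 + 1051527) - K(-287) = √(1648738 + 1051527) - 1*(-25) = √2700265 + 25 = 25 + √2700265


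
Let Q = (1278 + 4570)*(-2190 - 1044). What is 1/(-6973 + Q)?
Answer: -1/18919405 ≈ -5.2856e-8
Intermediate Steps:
Q = -18912432 (Q = 5848*(-3234) = -18912432)
1/(-6973 + Q) = 1/(-6973 - 18912432) = 1/(-18919405) = -1/18919405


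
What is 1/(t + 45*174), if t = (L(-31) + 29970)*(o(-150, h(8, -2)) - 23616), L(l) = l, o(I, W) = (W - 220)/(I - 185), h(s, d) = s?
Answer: -335/236849236922 ≈ -1.4144e-9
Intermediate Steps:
o(I, W) = (-220 + W)/(-185 + I)
t = -236851859972/335 (t = (-31 + 29970)*((-220 + 8)/(-185 - 150) - 23616) = 29939*(-212/(-335) - 23616) = 29939*(-1/335*(-212) - 23616) = 29939*(212/335 - 23616) = 29939*(-7911148/335) = -236851859972/335 ≈ -7.0702e+8)
1/(t + 45*174) = 1/(-236851859972/335 + 45*174) = 1/(-236851859972/335 + 7830) = 1/(-236849236922/335) = -335/236849236922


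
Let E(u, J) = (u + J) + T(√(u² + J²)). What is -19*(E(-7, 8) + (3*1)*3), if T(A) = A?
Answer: -190 - 19*√113 ≈ -391.97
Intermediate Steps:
E(u, J) = J + u + √(J² + u²) (E(u, J) = (u + J) + √(u² + J²) = (J + u) + √(J² + u²) = J + u + √(J² + u²))
-19*(E(-7, 8) + (3*1)*3) = -19*((8 - 7 + √(8² + (-7)²)) + (3*1)*3) = -19*((8 - 7 + √(64 + 49)) + 3*3) = -19*((8 - 7 + √113) + 9) = -19*((1 + √113) + 9) = -19*(10 + √113) = -190 - 19*√113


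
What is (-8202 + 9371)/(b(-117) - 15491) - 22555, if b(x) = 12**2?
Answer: -346152754/15347 ≈ -22555.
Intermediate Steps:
b(x) = 144
(-8202 + 9371)/(b(-117) - 15491) - 22555 = (-8202 + 9371)/(144 - 15491) - 22555 = 1169/(-15347) - 22555 = 1169*(-1/15347) - 22555 = -1169/15347 - 22555 = -346152754/15347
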